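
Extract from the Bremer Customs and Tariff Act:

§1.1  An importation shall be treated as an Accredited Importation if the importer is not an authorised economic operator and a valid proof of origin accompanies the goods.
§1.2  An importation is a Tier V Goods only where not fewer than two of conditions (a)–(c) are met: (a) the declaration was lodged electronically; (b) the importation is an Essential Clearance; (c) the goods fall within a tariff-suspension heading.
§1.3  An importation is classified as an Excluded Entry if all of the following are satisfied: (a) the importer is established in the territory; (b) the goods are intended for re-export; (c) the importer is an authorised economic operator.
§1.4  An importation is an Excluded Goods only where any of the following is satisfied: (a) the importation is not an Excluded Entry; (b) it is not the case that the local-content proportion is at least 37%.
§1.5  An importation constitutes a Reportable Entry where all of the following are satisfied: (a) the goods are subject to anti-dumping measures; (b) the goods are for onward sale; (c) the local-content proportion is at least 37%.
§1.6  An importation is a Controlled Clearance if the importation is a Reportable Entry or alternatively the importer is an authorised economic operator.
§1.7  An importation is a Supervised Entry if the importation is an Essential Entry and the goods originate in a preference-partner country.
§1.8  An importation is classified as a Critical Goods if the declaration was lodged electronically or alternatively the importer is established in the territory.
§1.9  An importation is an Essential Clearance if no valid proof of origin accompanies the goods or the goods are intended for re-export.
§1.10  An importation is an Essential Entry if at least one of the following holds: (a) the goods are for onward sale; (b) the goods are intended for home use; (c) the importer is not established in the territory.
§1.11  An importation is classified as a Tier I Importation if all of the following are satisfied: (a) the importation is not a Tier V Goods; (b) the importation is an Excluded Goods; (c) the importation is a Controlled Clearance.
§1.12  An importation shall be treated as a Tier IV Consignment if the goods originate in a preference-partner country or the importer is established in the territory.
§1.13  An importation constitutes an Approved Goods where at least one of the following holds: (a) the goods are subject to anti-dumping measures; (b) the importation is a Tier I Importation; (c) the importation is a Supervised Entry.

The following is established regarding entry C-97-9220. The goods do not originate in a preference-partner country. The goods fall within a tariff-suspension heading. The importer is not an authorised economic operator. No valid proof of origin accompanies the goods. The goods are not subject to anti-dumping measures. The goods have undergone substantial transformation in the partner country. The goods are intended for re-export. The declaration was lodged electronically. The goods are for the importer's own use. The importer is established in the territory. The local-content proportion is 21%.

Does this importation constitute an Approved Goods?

No

§1.9 — Essential Clearance: [no valid proof of origin accompanies the goods? yes] OR [the goods are intended for re-export? yes] → satisfied.
§1.2 — Tier V Goods: the declaration was lodged electronically? yes; Essential Clearance (§1.9)? yes; the goods fall within a tariff-suspension heading? yes — 3 of 3 hold (need ≥2) → satisfied.
§1.3 — Excluded Entry: [the importer is established in the territory? yes] AND [the goods are intended for re-export? yes] AND [the importer is an authorised economic operator? no] → not satisfied.
§1.4 — Excluded Goods: [not an Excluded Entry (§1.3)? yes] OR [local-content proportion: 21% ≥ 37%? no, so negated condition yes] → satisfied.
§1.5 — Reportable Entry: [the goods are subject to anti-dumping measures? no] AND [the goods are for onward sale? no] AND [local-content proportion: 21% ≥ 37%? no] → not satisfied.
§1.6 — Controlled Clearance: [Reportable Entry (§1.5)? no] OR [the importer is an authorised economic operator? no] → not satisfied.
§1.11 — Tier I Importation: [not a Tier V Goods (§1.2)? no] AND [Excluded Goods (§1.4)? yes] AND [Controlled Clearance (§1.6)? no] → not satisfied.
§1.10 — Essential Entry: [the goods are for onward sale? no] OR [the goods are intended for home use? no] OR [the importer is not established in the territory? no] → not satisfied.
§1.7 — Supervised Entry: [Essential Entry (§1.10)? no] AND [the goods originate in a preference-partner country? no] → not satisfied.
§1.13 — Approved Goods: [the goods are subject to anti-dumping measures? no] OR [Tier I Importation (§1.11)? no] OR [Supervised Entry (§1.7)? no] → not satisfied.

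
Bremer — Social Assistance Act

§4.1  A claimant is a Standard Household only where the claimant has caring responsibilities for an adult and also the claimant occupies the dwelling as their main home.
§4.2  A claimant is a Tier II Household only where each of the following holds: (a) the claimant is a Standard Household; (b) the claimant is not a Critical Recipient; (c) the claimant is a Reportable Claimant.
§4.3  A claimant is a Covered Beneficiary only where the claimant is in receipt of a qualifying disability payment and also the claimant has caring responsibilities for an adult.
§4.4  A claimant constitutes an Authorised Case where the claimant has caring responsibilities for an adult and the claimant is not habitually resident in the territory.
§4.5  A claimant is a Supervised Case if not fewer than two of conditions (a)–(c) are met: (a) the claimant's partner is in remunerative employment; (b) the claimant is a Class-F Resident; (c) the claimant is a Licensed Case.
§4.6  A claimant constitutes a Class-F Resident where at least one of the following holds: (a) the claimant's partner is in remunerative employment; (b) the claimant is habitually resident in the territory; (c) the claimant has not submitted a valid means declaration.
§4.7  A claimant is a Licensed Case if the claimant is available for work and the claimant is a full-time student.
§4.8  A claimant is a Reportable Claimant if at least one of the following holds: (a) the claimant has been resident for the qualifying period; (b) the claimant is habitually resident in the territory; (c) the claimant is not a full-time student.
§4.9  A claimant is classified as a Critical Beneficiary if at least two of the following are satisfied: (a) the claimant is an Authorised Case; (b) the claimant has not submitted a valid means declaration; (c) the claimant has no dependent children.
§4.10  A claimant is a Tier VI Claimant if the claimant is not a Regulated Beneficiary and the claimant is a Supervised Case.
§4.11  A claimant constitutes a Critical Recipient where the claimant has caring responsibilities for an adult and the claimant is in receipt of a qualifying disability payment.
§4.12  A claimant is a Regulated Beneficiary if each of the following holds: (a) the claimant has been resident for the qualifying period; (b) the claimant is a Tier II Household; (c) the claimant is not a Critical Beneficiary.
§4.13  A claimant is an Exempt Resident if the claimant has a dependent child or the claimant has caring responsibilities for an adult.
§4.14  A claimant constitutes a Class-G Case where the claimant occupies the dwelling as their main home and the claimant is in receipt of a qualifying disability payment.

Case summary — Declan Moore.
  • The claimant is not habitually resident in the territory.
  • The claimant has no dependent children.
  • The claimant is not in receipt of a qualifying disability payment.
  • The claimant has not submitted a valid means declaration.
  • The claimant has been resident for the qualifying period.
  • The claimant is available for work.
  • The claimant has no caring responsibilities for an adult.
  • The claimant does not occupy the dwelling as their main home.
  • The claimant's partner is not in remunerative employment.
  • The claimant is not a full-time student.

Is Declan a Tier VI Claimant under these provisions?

No

§4.1 — Standard Household: [the claimant has caring responsibilities for an adult? no] AND [the claimant occupies the dwelling as their main home? no] → not satisfied.
§4.11 — Critical Recipient: [the claimant has caring responsibilities for an adult? no] AND [the claimant is in receipt of a qualifying disability payment? no] → not satisfied.
§4.8 — Reportable Claimant: [the claimant has been resident for the qualifying period? yes] OR [the claimant is habitually resident in the territory? no] OR [the claimant is not a full-time student? yes] → satisfied.
§4.2 — Tier II Household: [Standard Household (§4.1)? no] AND [not a Critical Recipient (§4.11)? yes] AND [Reportable Claimant (§4.8)? yes] → not satisfied.
§4.4 — Authorised Case: [the claimant has caring responsibilities for an adult? no] AND [the claimant is not habitually resident in the territory? yes] → not satisfied.
§4.9 — Critical Beneficiary: Authorised Case (§4.4)? no; the claimant has not submitted a valid means declaration? yes; the claimant has no dependent children? yes — 2 of 3 hold (need ≥2) → satisfied.
§4.12 — Regulated Beneficiary: [the claimant has been resident for the qualifying period? yes] AND [Tier II Household (§4.2)? no] AND [not a Critical Beneficiary (§4.9)? no] → not satisfied.
§4.6 — Class-F Resident: [the claimant's partner is in remunerative employment? no] OR [the claimant is habitually resident in the territory? no] OR [the claimant has not submitted a valid means declaration? yes] → satisfied.
§4.7 — Licensed Case: [the claimant is available for work? yes] AND [the claimant is a full-time student? no] → not satisfied.
§4.5 — Supervised Case: the claimant's partner is in remunerative employment? no; Class-F Resident (§4.6)? yes; Licensed Case (§4.7)? no — 1 of 3 hold (need ≥2) → not satisfied.
§4.10 — Tier VI Claimant: [not a Regulated Beneficiary (§4.12)? yes] AND [Supervised Case (§4.5)? no] → not satisfied.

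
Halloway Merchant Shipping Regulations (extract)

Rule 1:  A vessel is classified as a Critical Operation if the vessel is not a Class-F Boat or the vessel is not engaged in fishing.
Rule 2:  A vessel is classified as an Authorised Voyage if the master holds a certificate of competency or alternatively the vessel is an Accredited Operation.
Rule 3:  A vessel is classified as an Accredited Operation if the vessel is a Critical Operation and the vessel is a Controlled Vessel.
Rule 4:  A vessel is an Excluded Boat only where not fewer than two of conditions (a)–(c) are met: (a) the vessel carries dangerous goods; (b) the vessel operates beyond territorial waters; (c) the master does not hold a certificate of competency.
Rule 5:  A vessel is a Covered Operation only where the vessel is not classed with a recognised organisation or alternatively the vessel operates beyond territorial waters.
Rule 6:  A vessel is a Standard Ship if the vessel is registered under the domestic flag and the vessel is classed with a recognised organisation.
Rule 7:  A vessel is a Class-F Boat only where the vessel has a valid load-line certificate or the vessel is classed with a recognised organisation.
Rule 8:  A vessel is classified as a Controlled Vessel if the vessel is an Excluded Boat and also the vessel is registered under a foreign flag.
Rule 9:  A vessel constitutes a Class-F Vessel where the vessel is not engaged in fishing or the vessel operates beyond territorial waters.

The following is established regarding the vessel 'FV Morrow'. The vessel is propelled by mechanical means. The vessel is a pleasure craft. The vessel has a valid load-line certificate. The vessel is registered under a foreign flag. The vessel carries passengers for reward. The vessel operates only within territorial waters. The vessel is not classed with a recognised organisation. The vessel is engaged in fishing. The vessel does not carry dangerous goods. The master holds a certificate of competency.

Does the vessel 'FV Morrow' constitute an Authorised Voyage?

Yes

Under rule 7: the vessel has a valid load-line certificate? yes; or the vessel is classed with a recognised organisation? no. So the vessel is a Class-F Boat.
Under rule 1: not a Class-F Boat (rule 7)? no; or the vessel is not engaged in fishing? no. So the vessel is not a Critical Operation.
Under rule 4: the vessel carries dangerous goods? no; the vessel operates beyond territorial waters? no; the master does not hold a certificate of competency? no — 0 of 3 hold (need ≥2) → not satisfied.
Under rule 8: Excluded Boat (rule 4)? no; and the vessel is registered under a foreign flag? yes. So the vessel is not a Controlled Vessel.
Under rule 3: Critical Operation (rule 1)? no; and Controlled Vessel (rule 8)? no. So the vessel is not an Accredited Operation.
Under rule 2: the master holds a certificate of competency? yes; or Accredited Operation (rule 3)? no. So the vessel is an Authorised Voyage.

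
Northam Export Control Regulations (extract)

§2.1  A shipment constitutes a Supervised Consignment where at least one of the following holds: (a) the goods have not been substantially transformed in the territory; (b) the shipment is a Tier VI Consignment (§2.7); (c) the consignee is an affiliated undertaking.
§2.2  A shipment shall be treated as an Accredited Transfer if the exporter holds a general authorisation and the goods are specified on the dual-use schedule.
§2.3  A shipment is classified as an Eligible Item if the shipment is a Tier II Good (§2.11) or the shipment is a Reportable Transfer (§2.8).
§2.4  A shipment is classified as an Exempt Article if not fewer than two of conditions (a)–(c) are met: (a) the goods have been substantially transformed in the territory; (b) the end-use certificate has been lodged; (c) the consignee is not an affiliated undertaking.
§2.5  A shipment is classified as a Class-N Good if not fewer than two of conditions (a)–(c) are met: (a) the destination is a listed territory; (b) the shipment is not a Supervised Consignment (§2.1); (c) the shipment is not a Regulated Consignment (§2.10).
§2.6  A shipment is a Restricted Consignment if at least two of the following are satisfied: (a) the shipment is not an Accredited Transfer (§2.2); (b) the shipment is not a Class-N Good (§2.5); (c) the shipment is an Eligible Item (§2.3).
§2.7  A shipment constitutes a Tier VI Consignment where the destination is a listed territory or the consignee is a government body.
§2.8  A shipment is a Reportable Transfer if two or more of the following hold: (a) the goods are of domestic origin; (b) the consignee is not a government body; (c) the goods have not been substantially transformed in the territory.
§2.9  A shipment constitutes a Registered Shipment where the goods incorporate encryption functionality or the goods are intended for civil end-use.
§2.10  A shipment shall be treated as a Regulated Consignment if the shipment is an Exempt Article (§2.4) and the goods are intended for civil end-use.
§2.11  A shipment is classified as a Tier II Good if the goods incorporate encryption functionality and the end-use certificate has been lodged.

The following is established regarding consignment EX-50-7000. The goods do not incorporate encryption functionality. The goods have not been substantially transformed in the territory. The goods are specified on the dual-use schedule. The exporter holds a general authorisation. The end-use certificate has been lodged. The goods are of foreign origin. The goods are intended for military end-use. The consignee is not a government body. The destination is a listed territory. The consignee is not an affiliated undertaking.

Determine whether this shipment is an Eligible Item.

Yes

§2.11 — Tier II Good: [the goods incorporate encryption functionality? no] AND [the end-use certificate has been lodged? yes] → not satisfied.
§2.8 — Reportable Transfer: the goods are of domestic origin? no; the consignee is not a government body? yes; the goods have not been substantially transformed in the territory? yes — 2 of 3 hold (need ≥2) → satisfied.
§2.3 — Eligible Item: [Tier II Good (§2.11)? no] OR [Reportable Transfer (§2.8)? yes] → satisfied.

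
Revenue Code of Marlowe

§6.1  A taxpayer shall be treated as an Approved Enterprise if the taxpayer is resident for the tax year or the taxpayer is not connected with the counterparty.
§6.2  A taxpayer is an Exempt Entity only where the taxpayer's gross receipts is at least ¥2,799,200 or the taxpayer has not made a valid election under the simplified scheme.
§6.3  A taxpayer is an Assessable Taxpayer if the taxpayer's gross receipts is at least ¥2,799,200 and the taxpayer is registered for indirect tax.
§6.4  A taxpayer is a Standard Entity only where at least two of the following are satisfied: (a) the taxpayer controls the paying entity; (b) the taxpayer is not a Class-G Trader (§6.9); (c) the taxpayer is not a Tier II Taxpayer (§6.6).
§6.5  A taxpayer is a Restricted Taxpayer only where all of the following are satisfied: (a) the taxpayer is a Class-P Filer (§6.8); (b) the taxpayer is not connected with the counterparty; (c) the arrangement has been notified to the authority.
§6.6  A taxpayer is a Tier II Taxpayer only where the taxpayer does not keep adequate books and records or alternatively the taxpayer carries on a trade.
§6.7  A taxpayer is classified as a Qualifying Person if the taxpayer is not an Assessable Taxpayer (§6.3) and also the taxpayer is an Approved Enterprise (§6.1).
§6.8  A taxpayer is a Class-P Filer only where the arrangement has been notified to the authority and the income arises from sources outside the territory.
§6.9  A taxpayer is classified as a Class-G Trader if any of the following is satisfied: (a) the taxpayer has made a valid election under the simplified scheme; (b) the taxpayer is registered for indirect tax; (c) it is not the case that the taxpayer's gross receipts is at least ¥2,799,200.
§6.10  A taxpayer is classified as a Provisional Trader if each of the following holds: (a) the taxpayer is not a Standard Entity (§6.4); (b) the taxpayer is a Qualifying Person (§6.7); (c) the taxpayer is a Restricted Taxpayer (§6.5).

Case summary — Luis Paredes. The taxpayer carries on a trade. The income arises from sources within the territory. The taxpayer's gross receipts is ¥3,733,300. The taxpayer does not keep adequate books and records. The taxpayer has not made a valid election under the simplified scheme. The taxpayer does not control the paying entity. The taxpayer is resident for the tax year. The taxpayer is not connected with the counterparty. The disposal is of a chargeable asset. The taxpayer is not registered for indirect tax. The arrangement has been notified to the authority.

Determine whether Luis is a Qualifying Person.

§6.3 — Assessable Taxpayer: [taxpayer's gross receipts: ¥3,733,300 ≥ ¥2,799,200? yes] AND [the taxpayer is registered for indirect tax? no] → not satisfied.
§6.1 — Approved Enterprise: [the taxpayer is resident for the tax year? yes] OR [the taxpayer is not connected with the counterparty? yes] → satisfied.
§6.7 — Qualifying Person: [not an Assessable Taxpayer (§6.3)? yes] AND [Approved Enterprise (§6.1)? yes] → satisfied.

Yes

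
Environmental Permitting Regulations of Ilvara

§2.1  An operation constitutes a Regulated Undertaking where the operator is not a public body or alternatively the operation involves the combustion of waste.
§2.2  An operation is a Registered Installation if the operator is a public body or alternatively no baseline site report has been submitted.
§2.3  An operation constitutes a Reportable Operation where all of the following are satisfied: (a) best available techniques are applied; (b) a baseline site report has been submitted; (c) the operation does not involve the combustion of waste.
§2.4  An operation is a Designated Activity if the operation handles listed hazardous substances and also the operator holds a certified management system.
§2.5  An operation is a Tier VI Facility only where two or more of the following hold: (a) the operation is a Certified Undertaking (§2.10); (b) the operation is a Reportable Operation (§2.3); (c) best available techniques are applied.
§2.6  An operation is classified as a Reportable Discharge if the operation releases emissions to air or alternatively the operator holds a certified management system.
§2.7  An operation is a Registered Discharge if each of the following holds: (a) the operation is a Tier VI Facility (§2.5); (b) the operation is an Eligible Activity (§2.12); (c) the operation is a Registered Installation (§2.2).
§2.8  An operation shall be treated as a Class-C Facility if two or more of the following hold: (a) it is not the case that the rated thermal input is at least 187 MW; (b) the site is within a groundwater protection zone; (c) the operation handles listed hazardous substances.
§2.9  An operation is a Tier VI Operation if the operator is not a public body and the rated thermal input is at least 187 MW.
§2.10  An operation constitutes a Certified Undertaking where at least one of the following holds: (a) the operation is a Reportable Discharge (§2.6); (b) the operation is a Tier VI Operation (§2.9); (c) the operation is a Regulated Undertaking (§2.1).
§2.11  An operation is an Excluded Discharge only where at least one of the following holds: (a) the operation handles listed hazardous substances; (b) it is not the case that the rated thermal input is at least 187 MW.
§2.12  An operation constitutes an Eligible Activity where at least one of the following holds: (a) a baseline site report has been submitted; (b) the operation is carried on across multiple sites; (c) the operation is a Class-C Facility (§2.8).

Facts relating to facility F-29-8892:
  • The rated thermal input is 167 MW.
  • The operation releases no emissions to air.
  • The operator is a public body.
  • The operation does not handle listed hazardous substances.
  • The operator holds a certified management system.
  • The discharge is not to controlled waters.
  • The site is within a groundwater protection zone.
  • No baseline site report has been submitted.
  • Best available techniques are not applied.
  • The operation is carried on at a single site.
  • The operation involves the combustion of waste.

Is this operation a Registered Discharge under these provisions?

No

§2.6 — Reportable Discharge: [the operation releases emissions to air? no] OR [the operator holds a certified management system? yes] → satisfied.
§2.9 — Tier VI Operation: [the operator is not a public body? no] AND [rated thermal input: 167 MW ≥ 187 MW? no] → not satisfied.
§2.1 — Regulated Undertaking: [the operator is not a public body? no] OR [the operation involves the combustion of waste? yes] → satisfied.
§2.10 — Certified Undertaking: [Reportable Discharge (§2.6)? yes] OR [Tier VI Operation (§2.9)? no] OR [Regulated Undertaking (§2.1)? yes] → satisfied.
§2.3 — Reportable Operation: [best available techniques are applied? no] AND [a baseline site report has been submitted? no] AND [the operation does not involve the combustion of waste? no] → not satisfied.
§2.5 — Tier VI Facility: Certified Undertaking (§2.10)? yes; Reportable Operation (§2.3)? no; best available techniques are applied? no — 1 of 3 hold (need ≥2) → not satisfied.
§2.8 — Class-C Facility: rated thermal input: 167 MW ≥ 187 MW? no, so negated condition yes; the site is within a groundwater protection zone? yes; the operation handles listed hazardous substances? no — 2 of 3 hold (need ≥2) → satisfied.
§2.12 — Eligible Activity: [a baseline site report has been submitted? no] OR [the operation is carried on across multiple sites? no] OR [Class-C Facility (§2.8)? yes] → satisfied.
§2.2 — Registered Installation: [the operator is a public body? yes] OR [no baseline site report has been submitted? yes] → satisfied.
§2.7 — Registered Discharge: [Tier VI Facility (§2.5)? no] AND [Eligible Activity (§2.12)? yes] AND [Registered Installation (§2.2)? yes] → not satisfied.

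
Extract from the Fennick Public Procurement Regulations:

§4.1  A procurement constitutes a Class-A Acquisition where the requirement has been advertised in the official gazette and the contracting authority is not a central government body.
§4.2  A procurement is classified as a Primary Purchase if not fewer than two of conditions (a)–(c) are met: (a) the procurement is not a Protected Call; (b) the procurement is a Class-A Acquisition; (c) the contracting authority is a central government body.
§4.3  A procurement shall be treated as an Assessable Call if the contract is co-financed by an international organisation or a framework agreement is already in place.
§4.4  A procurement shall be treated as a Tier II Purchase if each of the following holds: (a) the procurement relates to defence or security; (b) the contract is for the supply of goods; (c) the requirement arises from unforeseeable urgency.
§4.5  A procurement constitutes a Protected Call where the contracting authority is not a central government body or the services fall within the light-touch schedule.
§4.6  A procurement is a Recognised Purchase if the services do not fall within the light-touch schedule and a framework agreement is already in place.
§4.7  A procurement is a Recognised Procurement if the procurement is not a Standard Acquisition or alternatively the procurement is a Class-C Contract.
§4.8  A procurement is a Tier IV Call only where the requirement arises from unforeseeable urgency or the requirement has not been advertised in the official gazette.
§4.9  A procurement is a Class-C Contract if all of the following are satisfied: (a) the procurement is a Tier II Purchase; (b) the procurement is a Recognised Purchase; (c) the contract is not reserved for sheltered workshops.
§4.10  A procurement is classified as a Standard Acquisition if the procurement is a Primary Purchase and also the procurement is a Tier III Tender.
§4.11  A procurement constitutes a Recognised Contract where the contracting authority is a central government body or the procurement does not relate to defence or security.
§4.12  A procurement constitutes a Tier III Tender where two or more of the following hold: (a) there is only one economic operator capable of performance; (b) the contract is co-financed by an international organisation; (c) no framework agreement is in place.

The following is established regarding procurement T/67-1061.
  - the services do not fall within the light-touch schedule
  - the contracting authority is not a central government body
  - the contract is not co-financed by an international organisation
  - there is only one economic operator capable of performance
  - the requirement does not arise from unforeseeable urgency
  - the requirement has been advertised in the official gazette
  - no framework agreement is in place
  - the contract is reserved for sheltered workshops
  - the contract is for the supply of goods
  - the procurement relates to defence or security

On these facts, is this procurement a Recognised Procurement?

Yes

§4.5 — Protected Call: [the contracting authority is not a central government body? yes] OR [the services fall within the light-touch schedule? no] → satisfied.
§4.1 — Class-A Acquisition: [the requirement has been advertised in the official gazette? yes] AND [the contracting authority is not a central government body? yes] → satisfied.
§4.2 — Primary Purchase: not a Protected Call (§4.5)? no; Class-A Acquisition (§4.1)? yes; the contracting authority is a central government body? no — 1 of 3 hold (need ≥2) → not satisfied.
§4.12 — Tier III Tender: there is only one economic operator capable of performance? yes; the contract is co-financed by an international organisation? no; no framework agreement is in place? yes — 2 of 3 hold (need ≥2) → satisfied.
§4.10 — Standard Acquisition: [Primary Purchase (§4.2)? no] AND [Tier III Tender (§4.12)? yes] → not satisfied.
§4.4 — Tier II Purchase: [the procurement relates to defence or security? yes] AND [the contract is for the supply of goods? yes] AND [the requirement arises from unforeseeable urgency? no] → not satisfied.
§4.6 — Recognised Purchase: [the services do not fall within the light-touch schedule? yes] AND [a framework agreement is already in place? no] → not satisfied.
§4.9 — Class-C Contract: [Tier II Purchase (§4.4)? no] AND [Recognised Purchase (§4.6)? no] AND [the contract is not reserved for sheltered workshops? no] → not satisfied.
§4.7 — Recognised Procurement: [not a Standard Acquisition (§4.10)? yes] OR [Class-C Contract (§4.9)? no] → satisfied.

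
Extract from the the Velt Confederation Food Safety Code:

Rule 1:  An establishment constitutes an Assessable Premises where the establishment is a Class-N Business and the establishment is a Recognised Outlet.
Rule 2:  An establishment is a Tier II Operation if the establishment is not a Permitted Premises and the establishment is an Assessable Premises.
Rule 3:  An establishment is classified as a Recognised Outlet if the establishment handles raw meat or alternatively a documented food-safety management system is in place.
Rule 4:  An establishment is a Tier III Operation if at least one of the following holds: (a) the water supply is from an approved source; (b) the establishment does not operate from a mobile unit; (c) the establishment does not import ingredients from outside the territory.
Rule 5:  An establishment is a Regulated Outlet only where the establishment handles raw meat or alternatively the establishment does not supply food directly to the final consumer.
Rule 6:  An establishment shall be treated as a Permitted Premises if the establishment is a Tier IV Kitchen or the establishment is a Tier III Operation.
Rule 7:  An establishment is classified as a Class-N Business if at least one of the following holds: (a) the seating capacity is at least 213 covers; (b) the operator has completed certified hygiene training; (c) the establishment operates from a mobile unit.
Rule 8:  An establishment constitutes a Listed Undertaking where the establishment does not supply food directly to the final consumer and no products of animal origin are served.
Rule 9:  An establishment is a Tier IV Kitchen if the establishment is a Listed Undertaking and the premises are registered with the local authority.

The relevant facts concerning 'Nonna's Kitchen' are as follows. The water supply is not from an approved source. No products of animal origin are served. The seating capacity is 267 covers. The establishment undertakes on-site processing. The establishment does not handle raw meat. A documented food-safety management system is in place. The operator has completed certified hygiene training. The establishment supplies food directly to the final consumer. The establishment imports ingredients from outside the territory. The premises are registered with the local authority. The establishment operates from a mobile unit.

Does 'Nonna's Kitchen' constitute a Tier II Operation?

rule 8 — Listed Undertaking: [the establishment does not supply food directly to the final consumer? no] AND [no products of animal origin are served? yes] → not satisfied.
rule 9 — Tier IV Kitchen: [Listed Undertaking (rule 8)? no] AND [the premises are registered with the local authority? yes] → not satisfied.
rule 4 — Tier III Operation: [the water supply is from an approved source? no] OR [the establishment does not operate from a mobile unit? no] OR [the establishment does not import ingredients from outside the territory? no] → not satisfied.
rule 6 — Permitted Premises: [Tier IV Kitchen (rule 9)? no] OR [Tier III Operation (rule 4)? no] → not satisfied.
rule 7 — Class-N Business: [seating capacity: 267 covers ≥ 213 covers? yes] OR [the operator has completed certified hygiene training? yes] OR [the establishment operates from a mobile unit? yes] → satisfied.
rule 3 — Recognised Outlet: [the establishment handles raw meat? no] OR [a documented food-safety management system is in place? yes] → satisfied.
rule 1 — Assessable Premises: [Class-N Business (rule 7)? yes] AND [Recognised Outlet (rule 3)? yes] → satisfied.
rule 2 — Tier II Operation: [not a Permitted Premises (rule 6)? yes] AND [Assessable Premises (rule 1)? yes] → satisfied.

Yes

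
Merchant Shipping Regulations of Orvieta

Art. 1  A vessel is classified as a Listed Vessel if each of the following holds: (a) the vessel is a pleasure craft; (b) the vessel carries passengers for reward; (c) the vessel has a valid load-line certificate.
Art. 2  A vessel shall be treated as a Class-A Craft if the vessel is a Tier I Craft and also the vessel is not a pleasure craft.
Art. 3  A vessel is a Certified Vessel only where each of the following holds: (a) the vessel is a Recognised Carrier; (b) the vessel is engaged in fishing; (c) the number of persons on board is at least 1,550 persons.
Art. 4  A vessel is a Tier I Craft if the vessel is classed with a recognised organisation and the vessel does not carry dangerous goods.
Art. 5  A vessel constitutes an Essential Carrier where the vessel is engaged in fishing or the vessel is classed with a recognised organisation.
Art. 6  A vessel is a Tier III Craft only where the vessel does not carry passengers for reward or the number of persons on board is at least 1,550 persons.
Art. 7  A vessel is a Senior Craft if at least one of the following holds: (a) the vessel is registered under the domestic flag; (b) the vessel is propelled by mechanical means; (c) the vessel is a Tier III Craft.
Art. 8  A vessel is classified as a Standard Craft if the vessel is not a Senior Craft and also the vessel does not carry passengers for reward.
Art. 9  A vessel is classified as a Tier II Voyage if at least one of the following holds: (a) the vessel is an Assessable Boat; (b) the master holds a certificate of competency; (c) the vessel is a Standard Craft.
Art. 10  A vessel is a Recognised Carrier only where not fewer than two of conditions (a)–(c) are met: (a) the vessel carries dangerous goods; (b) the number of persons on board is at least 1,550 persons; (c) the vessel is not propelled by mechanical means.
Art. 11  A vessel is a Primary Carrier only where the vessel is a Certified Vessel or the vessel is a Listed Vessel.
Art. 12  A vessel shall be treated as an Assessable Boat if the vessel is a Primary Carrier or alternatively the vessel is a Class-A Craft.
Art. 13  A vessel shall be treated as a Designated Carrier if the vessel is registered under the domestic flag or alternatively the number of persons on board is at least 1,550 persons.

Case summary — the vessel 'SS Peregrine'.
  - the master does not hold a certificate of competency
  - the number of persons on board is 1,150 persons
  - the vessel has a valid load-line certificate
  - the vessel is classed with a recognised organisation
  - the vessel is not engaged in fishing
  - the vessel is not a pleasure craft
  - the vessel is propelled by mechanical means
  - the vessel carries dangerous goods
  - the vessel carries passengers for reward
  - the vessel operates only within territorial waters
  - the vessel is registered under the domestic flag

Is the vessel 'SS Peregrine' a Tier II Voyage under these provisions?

No

article 10 — Recognised Carrier: the vessel carries dangerous goods? yes; number of persons on board: 1,150 persons ≥ 1,550 persons? no; the vessel is not propelled by mechanical means? no — 1 of 3 hold (need ≥2) → not satisfied.
article 3 — Certified Vessel: [Recognised Carrier (article 10)? no] AND [the vessel is engaged in fishing? no] AND [number of persons on board: 1,150 persons ≥ 1,550 persons? no] → not satisfied.
article 1 — Listed Vessel: [the vessel is a pleasure craft? no] AND [the vessel carries passengers for reward? yes] AND [the vessel has a valid load-line certificate? yes] → not satisfied.
article 11 — Primary Carrier: [Certified Vessel (article 3)? no] OR [Listed Vessel (article 1)? no] → not satisfied.
article 4 — Tier I Craft: [the vessel is classed with a recognised organisation? yes] AND [the vessel does not carry dangerous goods? no] → not satisfied.
article 2 — Class-A Craft: [Tier I Craft (article 4)? no] AND [the vessel is not a pleasure craft? yes] → not satisfied.
article 12 — Assessable Boat: [Primary Carrier (article 11)? no] OR [Class-A Craft (article 2)? no] → not satisfied.
article 6 — Tier III Craft: [the vessel does not carry passengers for reward? no] OR [number of persons on board: 1,150 persons ≥ 1,550 persons? no] → not satisfied.
article 7 — Senior Craft: [the vessel is registered under the domestic flag? yes] OR [the vessel is propelled by mechanical means? yes] OR [Tier III Craft (article 6)? no] → satisfied.
article 8 — Standard Craft: [not a Senior Craft (article 7)? no] AND [the vessel does not carry passengers for reward? no] → not satisfied.
article 9 — Tier II Voyage: [Assessable Boat (article 12)? no] OR [the master holds a certificate of competency? no] OR [Standard Craft (article 8)? no] → not satisfied.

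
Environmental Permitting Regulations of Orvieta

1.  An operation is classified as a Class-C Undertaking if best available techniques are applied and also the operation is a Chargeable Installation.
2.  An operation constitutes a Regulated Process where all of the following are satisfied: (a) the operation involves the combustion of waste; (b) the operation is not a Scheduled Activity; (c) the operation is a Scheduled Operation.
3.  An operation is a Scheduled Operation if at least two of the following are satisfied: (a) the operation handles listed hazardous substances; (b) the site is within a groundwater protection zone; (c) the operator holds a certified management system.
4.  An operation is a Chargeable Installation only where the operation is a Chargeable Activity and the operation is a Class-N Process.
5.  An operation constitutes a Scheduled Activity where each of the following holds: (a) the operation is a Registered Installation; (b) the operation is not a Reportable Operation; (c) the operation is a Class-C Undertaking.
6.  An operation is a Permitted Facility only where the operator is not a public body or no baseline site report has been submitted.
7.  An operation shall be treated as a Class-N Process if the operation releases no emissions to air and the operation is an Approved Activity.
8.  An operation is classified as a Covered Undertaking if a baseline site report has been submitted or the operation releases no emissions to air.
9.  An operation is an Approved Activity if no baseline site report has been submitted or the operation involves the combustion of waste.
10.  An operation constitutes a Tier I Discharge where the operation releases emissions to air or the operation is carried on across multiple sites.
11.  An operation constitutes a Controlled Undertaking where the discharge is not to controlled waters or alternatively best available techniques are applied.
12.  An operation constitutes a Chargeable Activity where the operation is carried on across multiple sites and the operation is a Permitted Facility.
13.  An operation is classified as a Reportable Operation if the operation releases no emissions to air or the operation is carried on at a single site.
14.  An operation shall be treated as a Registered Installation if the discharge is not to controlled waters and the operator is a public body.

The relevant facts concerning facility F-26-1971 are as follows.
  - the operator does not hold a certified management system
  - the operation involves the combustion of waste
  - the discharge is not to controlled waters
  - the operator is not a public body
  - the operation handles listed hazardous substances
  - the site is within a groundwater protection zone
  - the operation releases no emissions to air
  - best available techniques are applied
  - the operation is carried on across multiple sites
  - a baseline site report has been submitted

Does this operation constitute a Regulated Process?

Under paragraph 14: the discharge is not to controlled waters? yes; and the operator is a public body? no. So the operation is not a Registered Installation.
Under paragraph 13: the operation releases no emissions to air? yes; or the operation is carried on at a single site? no. So the operation is a Reportable Operation.
Under paragraph 6: the operator is not a public body? yes; or no baseline site report has been submitted? no. So the operation is a Permitted Facility.
Under paragraph 12: the operation is carried on across multiple sites? yes; and Permitted Facility (paragraph 6)? yes. So the operation is a Chargeable Activity.
Under paragraph 9: no baseline site report has been submitted? no; or the operation involves the combustion of waste? yes. So the operation is an Approved Activity.
Under paragraph 7: the operation releases no emissions to air? yes; and Approved Activity (paragraph 9)? yes. So the operation is a Class-N Process.
Under paragraph 4: Chargeable Activity (paragraph 12)? yes; and Class-N Process (paragraph 7)? yes. So the operation is a Chargeable Installation.
Under paragraph 1: best available techniques are applied? yes; and Chargeable Installation (paragraph 4)? yes. So the operation is a Class-C Undertaking.
Under paragraph 5: Registered Installation (paragraph 14)? no; and not a Reportable Operation (paragraph 13)? no; and Class-C Undertaking (paragraph 1)? yes. So the operation is not a Scheduled Activity.
Under paragraph 3: the operation handles listed hazardous substances? yes; the site is within a groundwater protection zone? yes; the operator holds a certified management system? no — 2 of 3 hold (need ≥2) → satisfied.
Under paragraph 2: the operation involves the combustion of waste? yes; and not a Scheduled Activity (paragraph 5)? yes; and Scheduled Operation (paragraph 3)? yes. So the operation is a Regulated Process.

Yes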